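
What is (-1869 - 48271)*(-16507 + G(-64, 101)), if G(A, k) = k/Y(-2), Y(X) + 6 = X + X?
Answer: 828167394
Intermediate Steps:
Y(X) = -6 + 2*X (Y(X) = -6 + (X + X) = -6 + 2*X)
G(A, k) = -k/10 (G(A, k) = k/(-6 + 2*(-2)) = k/(-6 - 4) = k/(-10) = k*(-1/10) = -k/10)
(-1869 - 48271)*(-16507 + G(-64, 101)) = (-1869 - 48271)*(-16507 - 1/10*101) = -50140*(-16507 - 101/10) = -50140*(-165171/10) = 828167394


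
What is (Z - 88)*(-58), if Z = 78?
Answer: 580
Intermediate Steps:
(Z - 88)*(-58) = (78 - 88)*(-58) = -10*(-58) = 580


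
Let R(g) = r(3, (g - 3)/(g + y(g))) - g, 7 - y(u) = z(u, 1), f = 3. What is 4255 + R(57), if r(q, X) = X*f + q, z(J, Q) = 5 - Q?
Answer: 42037/10 ≈ 4203.7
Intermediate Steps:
y(u) = 3 (y(u) = 7 - (5 - 1*1) = 7 - (5 - 1) = 7 - 1*4 = 7 - 4 = 3)
r(q, X) = q + 3*X (r(q, X) = X*3 + q = 3*X + q = q + 3*X)
R(g) = 3 - g + 3*(-3 + g)/(3 + g) (R(g) = (3 + 3*((g - 3)/(g + 3))) - g = (3 + 3*((-3 + g)/(3 + g))) - g = (3 + 3*(-3 + g)/(3 + g)) - g = 3 - g + 3*(-3 + g)/(3 + g))
4255 + R(57) = 4255 + 57*(3 - 1*57)/(3 + 57) = 4255 + 57*(3 - 57)/60 = 4255 + 57*(1/60)*(-54) = 4255 - 513/10 = 42037/10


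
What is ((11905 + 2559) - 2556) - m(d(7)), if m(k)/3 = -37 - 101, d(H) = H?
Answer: 12322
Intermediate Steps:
m(k) = -414 (m(k) = 3*(-37 - 101) = 3*(-138) = -414)
((11905 + 2559) - 2556) - m(d(7)) = ((11905 + 2559) - 2556) - 1*(-414) = (14464 - 2556) + 414 = 11908 + 414 = 12322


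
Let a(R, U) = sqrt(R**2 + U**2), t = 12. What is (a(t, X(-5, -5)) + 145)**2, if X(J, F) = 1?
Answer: (145 + sqrt(145))**2 ≈ 24662.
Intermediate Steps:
(a(t, X(-5, -5)) + 145)**2 = (sqrt(12**2 + 1**2) + 145)**2 = (sqrt(144 + 1) + 145)**2 = (sqrt(145) + 145)**2 = (145 + sqrt(145))**2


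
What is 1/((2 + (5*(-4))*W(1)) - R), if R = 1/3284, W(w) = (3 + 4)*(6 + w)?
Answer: -3284/3211753 ≈ -0.0010225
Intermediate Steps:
W(w) = 42 + 7*w (W(w) = 7*(6 + w) = 42 + 7*w)
R = 1/3284 ≈ 0.00030451
1/((2 + (5*(-4))*W(1)) - R) = 1/((2 + (5*(-4))*(42 + 7*1)) - 1*1/3284) = 1/((2 - 20*(42 + 7)) - 1/3284) = 1/((2 - 20*49) - 1/3284) = 1/((2 - 980) - 1/3284) = 1/(-978 - 1/3284) = 1/(-3211753/3284) = -3284/3211753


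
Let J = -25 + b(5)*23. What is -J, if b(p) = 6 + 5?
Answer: -228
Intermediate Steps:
b(p) = 11
J = 228 (J = -25 + 11*23 = -25 + 253 = 228)
-J = -1*228 = -228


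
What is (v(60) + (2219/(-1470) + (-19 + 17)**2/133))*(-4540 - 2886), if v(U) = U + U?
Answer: -1755866561/1995 ≈ -8.8013e+5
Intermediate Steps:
v(U) = 2*U
(v(60) + (2219/(-1470) + (-19 + 17)**2/133))*(-4540 - 2886) = (2*60 + (2219/(-1470) + (-19 + 17)**2/133))*(-4540 - 2886) = (120 + (2219*(-1/1470) + (-2)**2*(1/133)))*(-7426) = (120 + (-317/210 + 4*(1/133)))*(-7426) = (120 + (-317/210 + 4/133))*(-7426) = (120 - 5903/3990)*(-7426) = (472897/3990)*(-7426) = -1755866561/1995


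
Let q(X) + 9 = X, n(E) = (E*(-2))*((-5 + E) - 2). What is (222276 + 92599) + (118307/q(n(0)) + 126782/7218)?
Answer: 363002053/1203 ≈ 3.0175e+5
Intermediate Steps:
n(E) = -2*E*(-7 + E) (n(E) = (-2*E)*(-7 + E) = -2*E*(-7 + E))
q(X) = -9 + X
(222276 + 92599) + (118307/q(n(0)) + 126782/7218) = (222276 + 92599) + (118307/(-9 + 2*0*(7 - 1*0)) + 126782/7218) = 314875 + (118307/(-9 + 2*0*(7 + 0)) + 126782*(1/7218)) = 314875 + (118307/(-9 + 2*0*7) + 63391/3609) = 314875 + (118307/(-9 + 0) + 63391/3609) = 314875 + (118307/(-9) + 63391/3609) = 314875 + (118307*(-⅑) + 63391/3609) = 314875 + (-118307/9 + 63391/3609) = 314875 - 15792572/1203 = 363002053/1203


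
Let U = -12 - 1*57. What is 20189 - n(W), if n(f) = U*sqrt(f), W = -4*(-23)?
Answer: 20189 + 138*sqrt(23) ≈ 20851.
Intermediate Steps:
U = -69 (U = -12 - 57 = -69)
W = 92
n(f) = -69*sqrt(f)
20189 - n(W) = 20189 - (-69)*sqrt(92) = 20189 - (-69)*2*sqrt(23) = 20189 - (-138)*sqrt(23) = 20189 + 138*sqrt(23)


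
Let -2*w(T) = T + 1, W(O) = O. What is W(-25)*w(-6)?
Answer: -125/2 ≈ -62.500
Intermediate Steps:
w(T) = -1/2 - T/2 (w(T) = -(T + 1)/2 = -(1 + T)/2 = -1/2 - T/2)
W(-25)*w(-6) = -25*(-1/2 - 1/2*(-6)) = -25*(-1/2 + 3) = -25*5/2 = -125/2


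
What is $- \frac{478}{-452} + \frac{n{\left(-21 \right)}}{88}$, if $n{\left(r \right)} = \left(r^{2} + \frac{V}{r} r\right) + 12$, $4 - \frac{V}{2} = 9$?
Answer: $\frac{60575}{9944} \approx 6.0916$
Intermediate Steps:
$V = -10$ ($V = 8 - 18 = -10$)
$n{\left(r \right)} = 2 + r^{2}$ ($n{\left(r \right)} = \left(r^{2} + - \frac{10}{r} r\right) + 12 = \left(r^{2} - 10\right) + 12 = \left(-10 + r^{2}\right) + 12 = 2 + r^{2}$)
$- \frac{478}{-452} + \frac{n{\left(-21 \right)}}{88} = - \frac{478}{-452} + \frac{2 + \left(-21\right)^{2}}{88} = \left(-478\right) \left(- \frac{1}{452}\right) + \left(2 + 441\right) \frac{1}{88} = \frac{239}{226} + 443 \cdot \frac{1}{88} = \frac{239}{226} + \frac{443}{88} = \frac{60575}{9944}$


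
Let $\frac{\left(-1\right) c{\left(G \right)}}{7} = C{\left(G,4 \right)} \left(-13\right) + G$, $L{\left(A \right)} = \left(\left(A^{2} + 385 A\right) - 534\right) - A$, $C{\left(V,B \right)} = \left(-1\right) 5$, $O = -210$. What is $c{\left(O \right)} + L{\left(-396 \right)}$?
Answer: $5233$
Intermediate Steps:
$C{\left(V,B \right)} = -5$
$L{\left(A \right)} = -534 + A^{2} + 384 A$ ($L{\left(A \right)} = \left(-534 + A^{2} + 385 A\right) - A = -534 + A^{2} + 384 A$)
$c{\left(G \right)} = -455 - 7 G$ ($c{\left(G \right)} = - 7 \left(\left(-5\right) \left(-13\right) + G\right) = - 7 \left(65 + G\right) = -455 - 7 G$)
$c{\left(O \right)} + L{\left(-396 \right)} = \left(-455 - -1470\right) + \left(-534 + \left(-396\right)^{2} + 384 \left(-396\right)\right) = \left(-455 + 1470\right) - -4218 = 1015 + 4218 = 5233$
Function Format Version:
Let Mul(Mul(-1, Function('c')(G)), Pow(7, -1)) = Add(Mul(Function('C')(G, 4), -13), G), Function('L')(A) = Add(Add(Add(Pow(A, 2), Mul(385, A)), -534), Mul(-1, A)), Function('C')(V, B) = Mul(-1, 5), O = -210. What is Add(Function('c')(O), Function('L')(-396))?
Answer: 5233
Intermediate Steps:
Function('C')(V, B) = -5
Function('L')(A) = Add(-534, Pow(A, 2), Mul(384, A)) (Function('L')(A) = Add(Add(-534, Pow(A, 2), Mul(385, A)), Mul(-1, A)) = Add(-534, Pow(A, 2), Mul(384, A)))
Function('c')(G) = Add(-455, Mul(-7, G)) (Function('c')(G) = Mul(-7, Add(Mul(-5, -13), G)) = Mul(-7, Add(65, G)) = Add(-455, Mul(-7, G)))
Add(Function('c')(O), Function('L')(-396)) = Add(Add(-455, Mul(-7, -210)), Add(-534, Pow(-396, 2), Mul(384, -396))) = Add(Add(-455, 1470), Add(-534, 156816, -152064)) = Add(1015, 4218) = 5233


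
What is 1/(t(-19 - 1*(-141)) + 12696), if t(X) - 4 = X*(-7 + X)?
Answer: 1/26730 ≈ 3.7411e-5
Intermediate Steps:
t(X) = 4 + X*(-7 + X)
1/(t(-19 - 1*(-141)) + 12696) = 1/((4 + (-19 - 1*(-141))² - 7*(-19 - 1*(-141))) + 12696) = 1/((4 + (-19 + 141)² - 7*(-19 + 141)) + 12696) = 1/((4 + 122² - 7*122) + 12696) = 1/((4 + 14884 - 854) + 12696) = 1/(14034 + 12696) = 1/26730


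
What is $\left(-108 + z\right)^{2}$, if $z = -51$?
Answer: $25281$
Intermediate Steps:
$\left(-108 + z\right)^{2} = \left(-108 - 51\right)^{2} = \left(-159\right)^{2} = 25281$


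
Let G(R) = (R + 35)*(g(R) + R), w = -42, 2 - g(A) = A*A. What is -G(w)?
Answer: -12628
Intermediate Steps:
g(A) = 2 - A**2 (g(A) = 2 - A*A = 2 - A**2)
G(R) = (35 + R)*(2 + R - R**2) (G(R) = (R + 35)*((2 - R**2) + R) = (35 + R)*(2 + R - R**2))
-G(w) = -(70 - 1*(-42)**3 - 34*(-42)**2 + 37*(-42)) = -(70 - 1*(-74088) - 34*1764 - 1554) = -(70 + 74088 - 59976 - 1554) = -1*12628 = -12628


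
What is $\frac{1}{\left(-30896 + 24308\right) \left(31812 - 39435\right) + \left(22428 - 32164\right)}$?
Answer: $\frac{1}{50210588} \approx 1.9916 \cdot 10^{-8}$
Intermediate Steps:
$\frac{1}{\left(-30896 + 24308\right) \left(31812 - 39435\right) + \left(22428 - 32164\right)} = \frac{1}{\left(-6588\right) \left(-7623\right) + \left(22428 - 32164\right)} = \frac{1}{50220324 - 9736} = \frac{1}{50210588}$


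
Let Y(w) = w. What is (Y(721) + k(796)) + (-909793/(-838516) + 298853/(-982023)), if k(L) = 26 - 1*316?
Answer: 50792335101457/117634571124 ≈ 431.78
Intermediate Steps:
k(L) = -290 (k(L) = 26 - 316 = -290)
(Y(721) + k(796)) + (-909793/(-838516) + 298853/(-982023)) = (721 - 290) + (-909793/(-838516) + 298853/(-982023)) = 431 + (-909793*(-1/838516) + 298853*(-1/982023)) = 431 + (909793/838516 - 298853/982023) = 431 + 91834947013/117634571124 = 50792335101457/117634571124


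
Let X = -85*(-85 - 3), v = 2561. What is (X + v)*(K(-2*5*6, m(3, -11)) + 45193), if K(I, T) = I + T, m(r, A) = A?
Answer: 453070002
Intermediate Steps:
X = 7480 (X = -85*(-88) = 7480)
(X + v)*(K(-2*5*6, m(3, -11)) + 45193) = (7480 + 2561)*((-2*5*6 - 11) + 45193) = 10041*((-10*6 - 11) + 45193) = 10041*((-60 - 11) + 45193) = 10041*(-71 + 45193) = 10041*45122 = 453070002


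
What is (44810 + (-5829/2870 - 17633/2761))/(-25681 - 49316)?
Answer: -10757905337/18008529630 ≈ -0.59738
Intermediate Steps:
(44810 + (-5829/2870 - 17633/2761))/(-25681 - 49316) = (44810 + (-5829*1/2870 - 17633*1/2761))/(-74997) = (44810 + (-5829/2870 - 1603/251))*(-1/74997) = (44810 - 6063689/720370)*(-1/74997) = (32273716011/720370)*(-1/74997) = -10757905337/18008529630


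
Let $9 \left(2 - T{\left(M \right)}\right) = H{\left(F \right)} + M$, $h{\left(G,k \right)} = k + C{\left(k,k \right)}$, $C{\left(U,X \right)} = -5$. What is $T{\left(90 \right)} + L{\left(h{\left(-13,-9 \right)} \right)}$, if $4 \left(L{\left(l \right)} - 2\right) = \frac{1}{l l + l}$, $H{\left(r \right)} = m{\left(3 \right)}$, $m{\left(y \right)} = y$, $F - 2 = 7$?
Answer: $- \frac{13829}{2184} \approx -6.332$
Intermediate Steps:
$F = 9$ ($F = 2 + 7 = 9$)
$H{\left(r \right)} = 3$
$h{\left(G,k \right)} = -5 + k$ ($h{\left(G,k \right)} = k - 5 = -5 + k$)
$T{\left(M \right)} = \frac{5}{3} - \frac{M}{9}$ ($T{\left(M \right)} = 2 - \frac{3 + M}{9} = 2 - \left(\frac{1}{3} + \frac{M}{9}\right) = \frac{5}{3} - \frac{M}{9}$)
$L{\left(l \right)} = 2 + \frac{1}{4 \left(l + l^{2}\right)}$ ($L{\left(l \right)} = 2 + \frac{1}{4 \left(l l + l\right)} = 2 + \frac{1}{4 \left(l^{2} + l\right)} = 2 + \frac{1}{4 \left(l + l^{2}\right)}$)
$T{\left(90 \right)} + L{\left(h{\left(-13,-9 \right)} \right)} = \left(\frac{5}{3} - 10\right) + \frac{1 + 8 \left(-5 - 9\right) + 8 \left(-5 - 9\right)^{2}}{4 \left(-5 - 9\right) \left(1 - 14\right)} = \left(\frac{5}{3} - 10\right) + \frac{1 + 8 \left(-14\right) + 8 \left(-14\right)^{2}}{4 \left(-14\right) \left(1 - 14\right)} = - \frac{25}{3} + \frac{1}{4} \left(- \frac{1}{14}\right) \frac{1}{-13} \left(1 - 112 + 8 \cdot 196\right) = - \frac{25}{3} + \frac{1}{4} \left(- \frac{1}{14}\right) \left(- \frac{1}{13}\right) \left(1 - 112 + 1568\right) = - \frac{25}{3} + \frac{1}{4} \left(- \frac{1}{14}\right) \left(- \frac{1}{13}\right) 1457 = - \frac{25}{3} + \frac{1457}{728} = - \frac{13829}{2184}$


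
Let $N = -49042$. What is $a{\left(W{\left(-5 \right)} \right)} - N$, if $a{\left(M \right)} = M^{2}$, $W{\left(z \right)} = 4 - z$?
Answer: $49123$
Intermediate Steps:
$a{\left(W{\left(-5 \right)} \right)} - N = \left(4 - -5\right)^{2} - -49042 = \left(4 + 5\right)^{2} + 49042 = 9^{2} + 49042 = 81 + 49042 = 49123$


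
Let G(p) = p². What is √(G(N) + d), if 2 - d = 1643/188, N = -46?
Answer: √18637427/94 ≈ 45.927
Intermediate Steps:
d = -1267/188 (d = 2 - 1643/188 = -1267/188 ≈ -6.7394)
√(G(N) + d) = √((-46)² - 1267/188) = √(2116 - 1267/188) = √(396541/188) = √18637427/94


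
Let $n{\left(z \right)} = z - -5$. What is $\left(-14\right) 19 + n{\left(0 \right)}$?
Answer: $-261$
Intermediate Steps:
$n{\left(z \right)} = 5 + z$ ($n{\left(z \right)} = z + 5 = 5 + z$)
$\left(-14\right) 19 + n{\left(0 \right)} = \left(-14\right) 19 + \left(5 + 0\right) = -266 + 5 = -261$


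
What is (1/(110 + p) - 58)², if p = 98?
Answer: 145515969/43264 ≈ 3363.4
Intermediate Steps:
(1/(110 + p) - 58)² = (1/(110 + 98) - 58)² = (1/208 - 58)² = (-12063/208)² = 145515969/43264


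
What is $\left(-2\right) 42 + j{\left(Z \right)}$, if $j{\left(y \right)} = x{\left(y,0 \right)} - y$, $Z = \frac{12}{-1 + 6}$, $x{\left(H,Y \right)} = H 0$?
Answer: $- \frac{432}{5} \approx -86.4$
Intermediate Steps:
$x{\left(H,Y \right)} = 0$
$Z = \frac{12}{5} \approx 2.4$
$j{\left(y \right)} = - y$ ($j{\left(y \right)} = 0 - y = - y$)
$\left(-2\right) 42 + j{\left(Z \right)} = \left(-2\right) 42 - \frac{12}{5} = -84 - \frac{12}{5} = - \frac{432}{5}$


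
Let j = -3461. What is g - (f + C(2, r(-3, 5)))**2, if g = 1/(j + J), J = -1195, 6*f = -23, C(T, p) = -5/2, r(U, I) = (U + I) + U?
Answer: -560275/13968 ≈ -40.111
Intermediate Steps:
r(U, I) = I + 2*U (r(U, I) = (I + U) + U = I + 2*U)
C(T, p) = -5/2 (C(T, p) = -5*1/2 = -5/2)
f = -23/6 (f = (1/6)*(-23) = -23/6 ≈ -3.8333)
g = -1/4656 (g = 1/(-3461 - 1195) = 1/(-4656) = -1/4656 ≈ -0.00021478)
g - (f + C(2, r(-3, 5)))**2 = -1/4656 - (-23/6 - 5/2)**2 = -1/4656 - (-19/3)**2 = -1/4656 - 1*361/9 = -1/4656 - 361/9 = -560275/13968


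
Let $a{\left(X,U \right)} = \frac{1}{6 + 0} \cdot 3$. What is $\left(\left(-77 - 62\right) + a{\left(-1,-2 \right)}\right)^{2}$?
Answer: $\frac{76729}{4} \approx 19182.0$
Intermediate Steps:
$a{\left(X,U \right)} = \frac{1}{2}$ ($a{\left(X,U \right)} = \frac{1}{6} \cdot 3 = \frac{1}{2}$)
$\left(\left(-77 - 62\right) + a{\left(-1,-2 \right)}\right)^{2} = \left(\left(-77 - 62\right) + \frac{1}{2}\right)^{2} = \left(-139 + \frac{1}{2}\right)^{2} = \left(- \frac{277}{2}\right)^{2} = \frac{76729}{4}$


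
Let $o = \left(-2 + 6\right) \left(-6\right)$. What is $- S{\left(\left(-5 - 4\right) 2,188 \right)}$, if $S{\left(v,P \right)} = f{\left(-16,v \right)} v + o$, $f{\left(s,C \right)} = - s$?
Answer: $312$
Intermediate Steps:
$o = -24$ ($o = 4 \left(-6\right) = -24$)
$S{\left(v,P \right)} = -24 + 16 v$ ($S{\left(v,P \right)} = \left(-1\right) \left(-16\right) v - 24 = 16 v - 24 = -24 + 16 v$)
$- S{\left(\left(-5 - 4\right) 2,188 \right)} = - (-24 + 16 \left(-5 - 4\right) 2) = - (-24 + 16 \left(\left(-9\right) 2\right)) = - (-24 + 16 \left(-18\right)) = - (-24 - 288) = \left(-1\right) \left(-312\right) = 312$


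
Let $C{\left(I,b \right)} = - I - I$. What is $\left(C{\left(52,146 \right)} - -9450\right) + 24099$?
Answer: $33445$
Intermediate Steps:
$C{\left(I,b \right)} = - 2 I$
$\left(C{\left(52,146 \right)} - -9450\right) + 24099 = \left(\left(-2\right) 52 - -9450\right) + 24099 = \left(-104 + 9450\right) + 24099 = 9346 + 24099 = 33445$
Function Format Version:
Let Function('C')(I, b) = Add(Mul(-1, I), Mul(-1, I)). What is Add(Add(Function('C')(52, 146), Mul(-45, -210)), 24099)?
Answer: 33445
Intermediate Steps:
Function('C')(I, b) = Mul(-2, I)
Add(Add(Function('C')(52, 146), Mul(-45, -210)), 24099) = Add(Add(Mul(-2, 52), Mul(-45, -210)), 24099) = Add(Add(-104, 9450), 24099) = Add(9346, 24099) = 33445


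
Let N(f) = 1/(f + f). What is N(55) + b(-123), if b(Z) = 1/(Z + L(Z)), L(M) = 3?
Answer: 1/1320 ≈ 0.00075758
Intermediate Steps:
N(f) = 1/(2*f)
b(Z) = 1/(3 + Z) (b(Z) = 1/(Z + 3) = 1/(3 + Z))
N(55) + b(-123) = (1/2)/55 + 1/(3 - 123) = (1/2)*(1/55) + 1/(-120) = 1/110 - 1/120 = 1/1320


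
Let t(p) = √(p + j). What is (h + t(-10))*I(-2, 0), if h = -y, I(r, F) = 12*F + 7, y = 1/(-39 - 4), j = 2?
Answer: 7/43 + 14*I*√2 ≈ 0.16279 + 19.799*I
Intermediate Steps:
t(p) = √(2 + p) (t(p) = √(p + 2) = √(2 + p))
y = -1/43 (y = 1/(-43) = -1/43 ≈ -0.023256)
I(r, F) = 7 + 12*F
h = 1/43 (h = -1*(-1/43) = 1/43 ≈ 0.023256)
(h + t(-10))*I(-2, 0) = (1/43 + √(2 - 10))*(7 + 12*0) = (1/43 + √(-8))*(7 + 0) = (1/43 + 2*I*√2)*7 = 7/43 + 14*I*√2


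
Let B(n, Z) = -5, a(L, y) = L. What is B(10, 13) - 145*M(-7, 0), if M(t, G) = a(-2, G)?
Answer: 285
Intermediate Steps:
M(t, G) = -2
B(10, 13) - 145*M(-7, 0) = -5 - 145*(-2) = -5 + 290 = 285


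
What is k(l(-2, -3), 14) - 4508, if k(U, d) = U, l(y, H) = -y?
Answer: -4506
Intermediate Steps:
k(l(-2, -3), 14) - 4508 = -1*(-2) - 4508 = 2 - 4508 = -4506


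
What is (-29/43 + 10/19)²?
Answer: 14641/667489 ≈ 0.021934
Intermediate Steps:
(-29/43 + 10/19)² = (-121/817)² = 14641/667489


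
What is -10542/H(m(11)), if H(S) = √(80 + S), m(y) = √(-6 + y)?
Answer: -10542/√(80 + √5) ≈ -1162.5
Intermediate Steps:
-10542/H(m(11)) = -10542/√(80 + √(-6 + 11)) = -10542/√(80 + √5)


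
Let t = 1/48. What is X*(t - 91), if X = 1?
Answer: -4367/48 ≈ -90.979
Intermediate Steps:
t = 1/48 ≈ 0.020833
X*(t - 91) = 1*(1/48 - 91) = 1*(-4367/48) = -4367/48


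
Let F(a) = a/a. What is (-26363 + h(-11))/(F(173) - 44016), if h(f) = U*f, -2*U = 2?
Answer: 26352/44015 ≈ 0.59871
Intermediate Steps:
U = -1 (U = -½*2 = -1)
F(a) = 1
h(f) = -f
(-26363 + h(-11))/(F(173) - 44016) = (-26363 - 1*(-11))/(1 - 44016) = (-26363 + 11)/(-44015) = -26352*(-1/44015) = 26352/44015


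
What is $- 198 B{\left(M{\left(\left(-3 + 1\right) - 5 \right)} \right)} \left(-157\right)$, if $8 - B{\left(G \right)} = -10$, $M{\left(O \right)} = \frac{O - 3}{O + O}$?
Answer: $559548$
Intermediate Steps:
$M{\left(O \right)} = \frac{-3 + O}{2 O}$
$B{\left(G \right)} = 18$ ($B{\left(G \right)} = 8 - -10 = 8 + 10 = 18$)
$- 198 B{\left(M{\left(\left(-3 + 1\right) - 5 \right)} \right)} \left(-157\right) = \left(-198\right) 18 \left(-157\right) = \left(-3564\right) \left(-157\right) = 559548$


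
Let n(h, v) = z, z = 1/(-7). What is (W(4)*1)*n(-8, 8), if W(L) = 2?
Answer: -2/7 ≈ -0.28571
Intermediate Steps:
z = -1/7 ≈ -0.14286
n(h, v) = -1/7
(W(4)*1)*n(-8, 8) = (2*1)*(-1/7) = 2*(-1/7) = -2/7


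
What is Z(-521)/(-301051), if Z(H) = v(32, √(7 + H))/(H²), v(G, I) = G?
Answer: -32/81717584491 ≈ -3.9159e-10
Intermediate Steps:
Z(H) = 32/H² (Z(H) = 32/(H²) = 32/H²)
Z(-521)/(-301051) = (32/(-521)²)/(-301051) = (32*(1/271441))*(-1/301051) = (32/271441)*(-1/301051) = -32/81717584491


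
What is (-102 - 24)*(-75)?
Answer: 9450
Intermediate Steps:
(-102 - 24)*(-75) = -126*(-75) = 9450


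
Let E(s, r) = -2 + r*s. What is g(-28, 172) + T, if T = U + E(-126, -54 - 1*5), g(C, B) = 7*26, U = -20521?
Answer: -12907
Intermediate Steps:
g(C, B) = 182
T = -13089 (T = -20521 + (-2 + (-54 - 1*5)*(-126)) = -20521 + (-2 + (-54 - 5)*(-126)) = -20521 + (-2 - 59*(-126)) = -20521 + (-2 + 7434) = -20521 + 7432 = -13089)
g(-28, 172) + T = 182 - 13089 = -12907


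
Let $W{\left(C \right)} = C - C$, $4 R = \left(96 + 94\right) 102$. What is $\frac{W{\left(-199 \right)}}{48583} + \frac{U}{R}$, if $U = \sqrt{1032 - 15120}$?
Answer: $\frac{2 i \sqrt{3522}}{4845} \approx 0.024498 i$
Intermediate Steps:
$R = 4845$ ($R = \frac{\left(96 + 94\right) 102}{4} = \frac{190 \cdot 102}{4} = \frac{1}{4} \cdot 19380 = 4845$)
$W{\left(C \right)} = 0$
$U = 2 i \sqrt{3522}$ ($U = \sqrt{-14088} = 2 i \sqrt{3522} \approx 118.69 i$)
$\frac{W{\left(-199 \right)}}{48583} + \frac{U}{R} = \frac{0}{48583} + \frac{2 i \sqrt{3522}}{4845} = 0 \cdot \frac{1}{48583} + 2 i \sqrt{3522} \cdot \frac{1}{4845} = 0 + \frac{2 i \sqrt{3522}}{4845} = \frac{2 i \sqrt{3522}}{4845}$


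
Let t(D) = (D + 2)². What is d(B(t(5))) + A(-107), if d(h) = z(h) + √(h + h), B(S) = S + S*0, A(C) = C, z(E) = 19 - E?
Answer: -137 + 7*√2 ≈ -127.10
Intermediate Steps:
t(D) = (2 + D)²
B(S) = S (B(S) = S + 0 = S)
d(h) = 19 - h + √2*√h (d(h) = (19 - h) + √(h + h) = (19 - h) + √(2*h) = (19 - h) + √2*√h = 19 - h + √2*√h)
d(B(t(5))) + A(-107) = (19 - (2 + 5)² + √2*√((2 + 5)²)) - 107 = (19 - 1*7² + √2*√(7²)) - 107 = (19 - 1*49 + √2*√49) - 107 = (19 - 49 + √2*7) - 107 = (19 - 49 + 7*√2) - 107 = (-30 + 7*√2) - 107 = -137 + 7*√2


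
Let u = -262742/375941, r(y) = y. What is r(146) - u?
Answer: 55150128/375941 ≈ 146.70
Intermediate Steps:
u = -262742/375941 (u = -262742*1/375941 = -262742/375941 ≈ -0.69889)
r(146) - u = 146 - 1*(-262742/375941) = 146 + 262742/375941 = 55150128/375941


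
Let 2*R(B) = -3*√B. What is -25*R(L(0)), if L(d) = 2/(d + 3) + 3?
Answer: 25*√33/2 ≈ 71.807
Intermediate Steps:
L(d) = 3 + 2/(3 + d) (L(d) = 2/(3 + d) + 3 = 3 + 2/(3 + d))
R(B) = -3*√B/2 (R(B) = (-3*√B)/2 = -3*√B/2)
-25*R(L(0)) = -(-75)*√((11 + 3*0)/(3 + 0))/2 = -(-75)*√((11 + 0)/3)/2 = -(-75)*√((⅓)*11)/2 = -(-75)*√(11/3)/2 = -(-75)*√33/3/2 = -(-25)*√33/2 = 25*√33/2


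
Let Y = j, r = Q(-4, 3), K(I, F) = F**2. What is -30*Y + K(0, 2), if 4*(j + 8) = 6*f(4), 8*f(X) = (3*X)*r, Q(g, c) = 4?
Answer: -26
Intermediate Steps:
r = 4
f(X) = 3*X/2 (f(X) = ((3*X)*4)/8 = (12*X)/8 = 3*X/2)
j = 1 (j = -8 + (6*((3/2)*4))/4 = -8 + (6*6)/4 = -8 + (1/4)*36 = -8 + 9 = 1)
Y = 1
-30*Y + K(0, 2) = -30*1 + 2**2 = -30 + 4 = -26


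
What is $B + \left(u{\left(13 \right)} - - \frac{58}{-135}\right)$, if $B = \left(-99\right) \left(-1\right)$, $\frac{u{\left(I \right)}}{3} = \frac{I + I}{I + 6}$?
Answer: $\frac{263363}{2565} \approx 102.68$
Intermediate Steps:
$u{\left(I \right)} = \frac{6 I}{6 + I}$ ($u{\left(I \right)} = 3 \frac{I + I}{I + 6} = 3 \frac{2 I}{6 + I} = \frac{6 I}{6 + I}$)
$B = 99$
$B + \left(u{\left(13 \right)} - - \frac{58}{-135}\right) = 99 + \left(6 \cdot 13 \frac{1}{6 + 13} - - \frac{58}{-135}\right) = 99 + \left(6 \cdot 13 \cdot \frac{1}{19} - \left(-58\right) \left(- \frac{1}{135}\right)\right) = 99 + \left(6 \cdot 13 \cdot \frac{1}{19} - \frac{58}{135}\right) = 99 + \left(\frac{78}{19} - \frac{58}{135}\right) = 99 + \frac{9428}{2565} = \frac{263363}{2565}$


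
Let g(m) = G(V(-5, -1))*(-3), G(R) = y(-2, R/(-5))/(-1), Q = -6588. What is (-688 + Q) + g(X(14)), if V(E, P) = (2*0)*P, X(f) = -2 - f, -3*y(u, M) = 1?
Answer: -7277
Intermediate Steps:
y(u, M) = -1/3 (y(u, M) = -1/3*1 = -1/3)
V(E, P) = 0 (V(E, P) = 0*P = 0)
G(R) = 1/3 (G(R) = -1/3/(-1) = -1/3*(-1) = 1/3)
g(m) = -1 (g(m) = (1/3)*(-3) = -1)
(-688 + Q) + g(X(14)) = (-688 - 6588) - 1 = -7276 - 1 = -7277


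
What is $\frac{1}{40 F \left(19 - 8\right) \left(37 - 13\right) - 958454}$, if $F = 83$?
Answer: $- \frac{1}{81974} \approx -1.2199 \cdot 10^{-5}$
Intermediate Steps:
$\frac{1}{40 F \left(19 - 8\right) \left(37 - 13\right) - 958454} = \frac{1}{40 \cdot 83 \left(19 - 8\right) \left(37 - 13\right) - 958454} = \frac{1}{3320 \cdot 11 \cdot 24 - 958454} = \frac{1}{3320 \cdot 264 - 958454} = \frac{1}{876480 - 958454} = \frac{1}{-81974} = - \frac{1}{81974}$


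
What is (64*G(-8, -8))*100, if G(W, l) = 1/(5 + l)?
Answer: -6400/3 ≈ -2133.3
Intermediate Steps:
(64*G(-8, -8))*100 = (64/(5 - 8))*100 = (64/(-3))*100 = (64*(-⅓))*100 = -64/3*100 = -6400/3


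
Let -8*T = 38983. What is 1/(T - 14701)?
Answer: -8/156591 ≈ -5.1089e-5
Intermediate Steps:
T = -38983/8 (T = -1/8*38983 = -38983/8 ≈ -4872.9)
1/(T - 14701) = 1/(-38983/8 - 14701) = 1/(-156591/8) = -8/156591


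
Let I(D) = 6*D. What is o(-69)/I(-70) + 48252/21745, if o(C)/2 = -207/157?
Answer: 106357977/47795510 ≈ 2.2253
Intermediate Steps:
o(C) = -414/157 (o(C) = 2*(-207/157) = -414/157)
o(-69)/I(-70) + 48252/21745 = -414/(157*(6*(-70))) + 48252/21745 = -414/157/(-420) + 48252*(1/21745) = -414/157*(-1/420) + 48252/21745 = 69/10990 + 48252/21745 = 106357977/47795510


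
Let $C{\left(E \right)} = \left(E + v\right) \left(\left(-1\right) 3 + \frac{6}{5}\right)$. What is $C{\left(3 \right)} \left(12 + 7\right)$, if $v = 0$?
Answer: $- \frac{513}{5} \approx -102.6$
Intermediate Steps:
$C{\left(E \right)} = - \frac{9 E}{5}$ ($C{\left(E \right)} = \left(E + 0\right) \left(\left(-1\right) 3 + \frac{6}{5}\right) = E \left(-3 + 6 \cdot \frac{1}{5}\right) = E \left(-3 + \frac{6}{5}\right) = E \left(- \frac{9}{5}\right) = - \frac{9 E}{5}$)
$C{\left(3 \right)} \left(12 + 7\right) = \left(- \frac{9}{5}\right) 3 \left(12 + 7\right) = \left(- \frac{27}{5}\right) 19 = - \frac{513}{5}$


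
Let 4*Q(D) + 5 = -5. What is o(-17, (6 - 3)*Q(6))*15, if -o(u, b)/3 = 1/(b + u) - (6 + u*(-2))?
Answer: 88290/49 ≈ 1801.8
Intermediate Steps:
Q(D) = -5/2 (Q(D) = -5/4 + (¼)*(-5) = -5/4 - 5/4 = -5/2)
o(u, b) = 18 - 6*u - 3/(b + u) (o(u, b) = -3*(1/(b + u) - (6 + u*(-2))) = -3*(1/(b + u) - (6 - 2*u)) = -3*(1/(b + u) + (-6 + 2*u)) = -3*(-6 + 1/(b + u) + 2*u) = 18 - 6*u - 3/(b + u))
o(-17, (6 - 3)*Q(6))*15 = (3*(-1 - 2*(-17)² + 6*((6 - 3)*(-5/2)) + 6*(-17) - 2*(6 - 3)*(-5/2)*(-17))/((6 - 3)*(-5/2) - 17))*15 = (3*(-1 - 2*289 + 6*(3*(-5/2)) - 102 - 2*3*(-5/2)*(-17))/(3*(-5/2) - 17))*15 = (3*(-1 - 578 + 6*(-15/2) - 102 - 2*(-15/2)*(-17))/(-15/2 - 17))*15 = (3*(-1 - 578 - 45 - 102 - 255)/(-49/2))*15 = (3*(-2/49)*(-981))*15 = (5886/49)*15 = 88290/49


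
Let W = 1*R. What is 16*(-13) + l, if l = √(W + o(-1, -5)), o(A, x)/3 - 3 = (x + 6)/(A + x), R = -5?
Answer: -208 + √14/2 ≈ -206.13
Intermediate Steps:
o(A, x) = 9 + 3*(6 + x)/(A + x) (o(A, x) = 9 + 3*((x + 6)/(A + x)) = 9 + 3*((6 + x)/(A + x)) = 9 + 3*(6 + x)/(A + x))
W = -5 (W = 1*(-5) = -5)
l = √14/2 (l = √(-5 + 3*(6 + 3*(-1) + 4*(-5))/(-1 - 5)) = √(-5 + 3*(6 - 3 - 20)/(-6)) = √(-5 + 3*(-⅙)*(-17)) = √(-5 + 17/2) = √(7/2) = √14/2 ≈ 1.8708)
16*(-13) + l = 16*(-13) + √14/2 = -208 + √14/2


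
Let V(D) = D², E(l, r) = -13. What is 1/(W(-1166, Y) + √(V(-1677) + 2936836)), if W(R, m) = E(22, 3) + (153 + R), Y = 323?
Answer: 1026/4696489 + √5749165/4696489 ≈ 0.00072900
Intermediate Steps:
W(R, m) = 140 + R (W(R, m) = -13 + (153 + R) = 140 + R)
1/(W(-1166, Y) + √(V(-1677) + 2936836)) = 1/((140 - 1166) + √((-1677)² + 2936836)) = 1/(-1026 + √(2812329 + 2936836)) = 1/(-1026 + √5749165)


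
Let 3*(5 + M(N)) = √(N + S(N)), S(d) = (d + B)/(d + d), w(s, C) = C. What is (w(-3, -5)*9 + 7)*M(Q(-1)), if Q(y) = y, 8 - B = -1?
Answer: 190 - 38*I*√5/3 ≈ 190.0 - 28.324*I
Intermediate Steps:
B = 9 (B = 8 - 1*(-1) = 8 + 1 = 9)
S(d) = (9 + d)/(2*d) (S(d) = (d + 9)/(d + d) = (9 + d)/((2*d)) = (9 + d)*(1/(2*d)) = (9 + d)/(2*d))
M(N) = -5 + √(N + (9 + N)/(2*N))/3
(w(-3, -5)*9 + 7)*M(Q(-1)) = (-5*9 + 7)*(-5 + √(2 + 4*(-1) + 18/(-1))/6) = (-45 + 7)*(-5 + √(2 - 4 + 18*(-1))/6) = -38*(-5 + √(2 - 4 - 18)/6) = -38*(-5 + √(-20)/6) = -38*(-5 + (2*I*√5)/6) = -38*(-5 + I*√5/3) = 190 - 38*I*√5/3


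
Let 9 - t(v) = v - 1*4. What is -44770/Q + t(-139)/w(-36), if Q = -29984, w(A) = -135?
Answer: 743191/2023920 ≈ 0.36720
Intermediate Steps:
t(v) = 13 - v (t(v) = 9 - (v - 1*4) = 9 - (v - 4) = 9 - (-4 + v) = 9 + (4 - v) = 13 - v)
-44770/Q + t(-139)/w(-36) = -44770/(-29984) + (13 - 1*(-139))/(-135) = -44770*(-1/29984) + (13 + 139)*(-1/135) = 22385/14992 + 152*(-1/135) = 22385/14992 - 152/135 = 743191/2023920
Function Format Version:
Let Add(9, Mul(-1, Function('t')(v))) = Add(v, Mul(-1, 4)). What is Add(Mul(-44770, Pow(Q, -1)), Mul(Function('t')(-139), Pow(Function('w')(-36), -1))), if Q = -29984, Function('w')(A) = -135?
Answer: Rational(743191, 2023920) ≈ 0.36720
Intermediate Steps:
Function('t')(v) = Add(13, Mul(-1, v)) (Function('t')(v) = Add(9, Mul(-1, Add(v, Mul(-1, 4)))) = Add(9, Mul(-1, Add(v, -4))) = Add(9, Mul(-1, Add(-4, v))) = Add(9, Add(4, Mul(-1, v))) = Add(13, Mul(-1, v)))
Add(Mul(-44770, Pow(Q, -1)), Mul(Function('t')(-139), Pow(Function('w')(-36), -1))) = Add(Mul(-44770, Pow(-29984, -1)), Mul(Add(13, Mul(-1, -139)), Pow(-135, -1))) = Add(Mul(-44770, Rational(-1, 29984)), Mul(Add(13, 139), Rational(-1, 135))) = Add(Rational(22385, 14992), Mul(152, Rational(-1, 135))) = Add(Rational(22385, 14992), Rational(-152, 135)) = Rational(743191, 2023920)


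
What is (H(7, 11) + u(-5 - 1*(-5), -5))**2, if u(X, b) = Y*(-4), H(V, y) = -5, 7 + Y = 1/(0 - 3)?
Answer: 5329/9 ≈ 592.11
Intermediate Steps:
Y = -22/3 (Y = -7 + 1/(0 - 3) = -7 + 1/(-3) = -7 - 1/3 = -22/3 ≈ -7.3333)
u(X, b) = 88/3 (u(X, b) = -22/3*(-4) = 88/3)
(H(7, 11) + u(-5 - 1*(-5), -5))**2 = (-5 + 88/3)**2 = (73/3)**2 = 5329/9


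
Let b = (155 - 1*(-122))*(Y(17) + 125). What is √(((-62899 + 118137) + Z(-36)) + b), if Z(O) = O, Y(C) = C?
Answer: 6*√2626 ≈ 307.47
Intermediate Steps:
b = 39334 (b = (155 - 1*(-122))*(17 + 125) = (155 + 122)*142 = 277*142 = 39334)
√(((-62899 + 118137) + Z(-36)) + b) = √(((-62899 + 118137) - 36) + 39334) = √((55238 - 36) + 39334) = √(55202 + 39334) = √94536 = 6*√2626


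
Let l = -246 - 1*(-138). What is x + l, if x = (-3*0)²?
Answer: -108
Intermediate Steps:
x = 0 (x = 0² = 0)
l = -108 (l = -246 + 138 = -108)
x + l = 0 - 108 = -108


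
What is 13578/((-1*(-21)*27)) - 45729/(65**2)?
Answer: 10479569/798525 ≈ 13.124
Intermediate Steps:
13578/((-1*(-21)*27)) - 45729/(65**2) = 13578/((21*27)) - 45729/4225 = 13578/567 - 45729*1/4225 = 13578*(1/567) - 45729/4225 = 4526/189 - 45729/4225 = 10479569/798525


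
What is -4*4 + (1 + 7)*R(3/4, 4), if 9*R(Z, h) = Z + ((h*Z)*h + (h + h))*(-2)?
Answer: -458/9 ≈ -50.889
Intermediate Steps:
R(Z, h) = -4*h/9 + Z/9 - 2*Z*h²/9 (R(Z, h) = (Z + ((h*Z)*h + (h + h))*(-2))/9 = (Z + ((Z*h)*h + 2*h)*(-2))/9 = (Z + (Z*h² + 2*h)*(-2))/9 = (Z + (2*h + Z*h²)*(-2))/9 = (Z + (-4*h - 2*Z*h²))/9 = (Z - 4*h - 2*Z*h²)/9 = -4*h/9 + Z/9 - 2*Z*h²/9)
-4*4 + (1 + 7)*R(3/4, 4) = -4*4 + (1 + 7)*(-4/9*4 + (3/4)/9 - 2/9*3/4*4²) = -16 + 8*(-16/9 + (3*(¼))/9 - 2/9*3*(¼)*16) = -16 + 8*(-16/9 + (⅑)*(¾) - 2/9*¾*16) = -16 + 8*(-16/9 + 1/12 - 8/3) = -16 + 8*(-157/36) = -16 - 314/9 = -458/9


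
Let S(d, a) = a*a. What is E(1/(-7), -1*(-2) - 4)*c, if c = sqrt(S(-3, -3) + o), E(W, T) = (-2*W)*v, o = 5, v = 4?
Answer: 8*sqrt(14)/7 ≈ 4.2762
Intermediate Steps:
S(d, a) = a**2
E(W, T) = -8*W (E(W, T) = -2*W*4 = -8*W)
c = sqrt(14) (c = sqrt((-3)**2 + 5) = sqrt(9 + 5) = sqrt(14) ≈ 3.7417)
E(1/(-7), -1*(-2) - 4)*c = (-8/(-7))*sqrt(14) = (-8*(-1/7))*sqrt(14) = 8*sqrt(14)/7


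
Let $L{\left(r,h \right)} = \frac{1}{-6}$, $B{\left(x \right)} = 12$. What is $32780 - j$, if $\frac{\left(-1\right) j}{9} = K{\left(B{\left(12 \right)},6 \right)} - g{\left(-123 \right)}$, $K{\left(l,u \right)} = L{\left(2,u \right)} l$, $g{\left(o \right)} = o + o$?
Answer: $34976$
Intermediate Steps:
$L{\left(r,h \right)} = - \frac{1}{6}$
$g{\left(o \right)} = 2 o$
$K{\left(l,u \right)} = - \frac{l}{6}$
$j = -2196$ ($j = - 9 \left(\left(- \frac{1}{6}\right) 12 - 2 \left(-123\right)\right) = - 9 \left(-2 - -246\right) = - 9 \left(-2 + 246\right) = \left(-9\right) 244 = -2196$)
$32780 - j = 32780 - -2196 = 32780 + 2196 = 34976$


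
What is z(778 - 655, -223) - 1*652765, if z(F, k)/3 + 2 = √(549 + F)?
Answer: -652771 + 12*√42 ≈ -6.5269e+5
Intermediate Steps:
z(F, k) = -6 + 3*√(549 + F)
z(778 - 655, -223) - 1*652765 = (-6 + 3*√(549 + (778 - 655))) - 1*652765 = (-6 + 3*√(549 + 123)) - 652765 = (-6 + 3*√672) - 652765 = (-6 + 3*(4*√42)) - 652765 = (-6 + 12*√42) - 652765 = -652771 + 12*√42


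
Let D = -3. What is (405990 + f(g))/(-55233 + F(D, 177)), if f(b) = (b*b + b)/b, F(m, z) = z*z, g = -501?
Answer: -202745/11952 ≈ -16.963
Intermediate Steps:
F(m, z) = z²
f(b) = (b + b²)/b (f(b) = (b² + b)/b = (b + b²)/b)
(405990 + f(g))/(-55233 + F(D, 177)) = (405990 + (1 - 501))/(-55233 + 177²) = (405990 - 500)/(-55233 + 31329) = 405490/(-23904) = 405490*(-1/23904) = -202745/11952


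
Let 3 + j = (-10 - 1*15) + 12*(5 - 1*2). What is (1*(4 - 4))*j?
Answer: 0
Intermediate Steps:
j = 8 (j = -3 + ((-10 - 1*15) + 12*(5 - 1*2)) = -3 + ((-10 - 15) + 12*(5 - 2)) = -3 + (-25 + 12*3) = -3 + (-25 + 36) = -3 + 11 = 8)
(1*(4 - 4))*j = (1*(4 - 4))*8 = (1*0)*8 = 0*8 = 0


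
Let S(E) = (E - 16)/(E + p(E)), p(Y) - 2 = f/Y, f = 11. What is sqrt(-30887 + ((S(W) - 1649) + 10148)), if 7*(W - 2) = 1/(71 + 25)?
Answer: I*sqrt(3118750900075267)/373223 ≈ 149.63*I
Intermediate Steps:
W = 1345/672 (W = 2 + 1/(7*(71 + 25)) = 2 + (1/7)/96 = 2 + (1/7)*(1/96) = 2 + 1/672 = 1345/672 ≈ 2.0015)
p(Y) = 2 + 11/Y
S(E) = (-16 + E)/(2 + E + 11/E) (S(E) = (E - 16)/(E + (2 + 11/E)) = (-16 + E)/(2 + E + 11/E))
sqrt(-30887 + ((S(W) - 1649) + 10148)) = sqrt(-30887 + ((1345*(-16 + 1345/672)/(672*(11 + (1345/672)**2 + 2*(1345/672))) - 1649) + 10148)) = sqrt(-30887 + (((1345/672)*(-9407/672)/(11 + 1809025/451584 + 1345/336) - 1649) + 10148)) = sqrt(-30887 + (((1345/672)*(-9407/672)/(8584129/451584) - 1649) + 10148)) = sqrt(-30887 + (((1345/672)*(451584/8584129)*(-9407/672) - 1649) + 10148)) = sqrt(-30887 + ((-550105/373223 - 1649) + 10148)) = sqrt(-30887 + (-615994832/373223 + 10148)) = sqrt(-30887 + 3171472172/373223) = sqrt(-8356266629/373223) = I*sqrt(3118750900075267)/373223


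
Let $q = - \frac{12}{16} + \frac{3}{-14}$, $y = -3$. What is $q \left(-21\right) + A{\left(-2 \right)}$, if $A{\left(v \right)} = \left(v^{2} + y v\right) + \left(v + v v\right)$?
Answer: $\frac{129}{4} \approx 32.25$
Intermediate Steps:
$A{\left(v \right)} = - 2 v + 2 v^{2}$ ($A{\left(v \right)} = \left(v^{2} - 3 v\right) + \left(v + v v\right) = \left(v^{2} - 3 v\right) + \left(v + v^{2}\right) = - 2 v + 2 v^{2}$)
$q = - \frac{27}{28}$ ($q = \left(-12\right) \frac{1}{16} + 3 \left(- \frac{1}{14}\right) = - \frac{3}{4} - \frac{3}{14} = - \frac{27}{28} \approx -0.96429$)
$q \left(-21\right) + A{\left(-2 \right)} = \left(- \frac{27}{28}\right) \left(-21\right) + 2 \left(-2\right) \left(-1 - 2\right) = \frac{81}{4} + 2 \left(-2\right) \left(-3\right) = \frac{81}{4} + 12 = \frac{129}{4}$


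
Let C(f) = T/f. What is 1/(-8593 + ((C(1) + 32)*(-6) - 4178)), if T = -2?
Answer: -1/12951 ≈ -7.7214e-5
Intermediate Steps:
C(f) = -2/f
1/(-8593 + ((C(1) + 32)*(-6) - 4178)) = 1/(-8593 + ((-2/1 + 32)*(-6) - 4178)) = 1/(-8593 + ((-2*1 + 32)*(-6) - 4178)) = 1/(-8593 + ((-2 + 32)*(-6) - 4178)) = 1/(-8593 + (30*(-6) - 4178)) = 1/(-8593 + (-180 - 4178)) = 1/(-8593 - 4358) = 1/(-12951) = -1/12951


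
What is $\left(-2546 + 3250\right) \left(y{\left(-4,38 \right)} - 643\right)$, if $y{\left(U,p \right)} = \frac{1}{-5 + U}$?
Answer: $- \frac{4074752}{9} \approx -4.5275 \cdot 10^{5}$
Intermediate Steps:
$\left(-2546 + 3250\right) \left(y{\left(-4,38 \right)} - 643\right) = \left(-2546 + 3250\right) \left(\frac{1}{-5 - 4} - 643\right) = 704 \left(\frac{1}{-9} - 643\right) = 704 \left(- \frac{1}{9} - 643\right) = 704 \left(- \frac{5788}{9}\right) = - \frac{4074752}{9}$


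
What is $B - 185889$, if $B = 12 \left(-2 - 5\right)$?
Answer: $-185973$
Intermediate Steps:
$B = -84$ ($B = 12 \left(-7\right) = -84$)
$B - 185889 = -84 - 185889 = -185973$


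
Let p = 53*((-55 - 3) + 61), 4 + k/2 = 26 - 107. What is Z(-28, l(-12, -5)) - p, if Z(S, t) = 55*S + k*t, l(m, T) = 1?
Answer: -1869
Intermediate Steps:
k = -170 (k = -8 + 2*(26 - 107) = -8 + 2*(-81) = -8 - 162 = -170)
Z(S, t) = -170*t + 55*S (Z(S, t) = 55*S - 170*t = -170*t + 55*S)
p = 159 (p = 53*(-58 + 61) = 53*3 = 159)
Z(-28, l(-12, -5)) - p = (-170*1 + 55*(-28)) - 1*159 = (-170 - 1540) - 159 = -1710 - 159 = -1869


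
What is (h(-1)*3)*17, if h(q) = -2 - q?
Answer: -51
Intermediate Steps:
(h(-1)*3)*17 = ((-2 - 1*(-1))*3)*17 = ((-2 + 1)*3)*17 = -1*3*17 = -3*17 = -51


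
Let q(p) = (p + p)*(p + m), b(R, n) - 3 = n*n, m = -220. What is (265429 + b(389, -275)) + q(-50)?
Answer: 368057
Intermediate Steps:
b(R, n) = 3 + n² (b(R, n) = 3 + n*n = 3 + n²)
q(p) = 2*p*(-220 + p) (q(p) = (p + p)*(p - 220) = (2*p)*(-220 + p) = 2*p*(-220 + p))
(265429 + b(389, -275)) + q(-50) = (265429 + (3 + (-275)²)) + 2*(-50)*(-220 - 50) = (265429 + (3 + 75625)) + 2*(-50)*(-270) = (265429 + 75628) + 27000 = 341057 + 27000 = 368057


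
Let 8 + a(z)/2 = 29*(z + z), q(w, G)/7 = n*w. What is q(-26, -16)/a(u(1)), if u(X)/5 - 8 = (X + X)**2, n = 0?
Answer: 0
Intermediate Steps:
q(w, G) = 0 (q(w, G) = 7*(0*w) = 7*0 = 0)
u(X) = 40 + 20*X**2 (u(X) = 40 + 5*(X + X)**2 = 40 + 5*(2*X)**2 = 40 + 5*(4*X**2) = 40 + 20*X**2)
a(z) = -16 + 116*z (a(z) = -16 + 2*(29*(z + z)) = -16 + 2*(29*(2*z)) = -16 + 2*(58*z) = -16 + 116*z)
q(-26, -16)/a(u(1)) = 0/(-16 + 116*(40 + 20*1**2)) = 0/(-16 + 116*(40 + 20*1)) = 0/(-16 + 116*(40 + 20)) = 0/(-16 + 116*60) = 0/(-16 + 6960) = 0/6944 = 0*(1/6944) = 0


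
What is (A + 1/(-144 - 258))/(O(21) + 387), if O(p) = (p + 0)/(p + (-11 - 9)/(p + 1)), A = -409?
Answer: -36336599/34474716 ≈ -1.0540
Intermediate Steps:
O(p) = p/(p - 20/(1 + p))
(A + 1/(-144 - 258))/(O(21) + 387) = (-409 + 1/(-144 - 258))/(21*(1 + 21)/(-20 + 21 + 21**2) + 387) = (-409 + 1/(-402))/(21*22/(-20 + 21 + 441) + 387) = (-409 - 1/402)/(21*22/442 + 387) = -164419/(402*(21*(1/442)*22 + 387)) = -164419/(402*(231/221 + 387)) = -164419/(402*85758/221) = -164419/402*221/85758 = -36336599/34474716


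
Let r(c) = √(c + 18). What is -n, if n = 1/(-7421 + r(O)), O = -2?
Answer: 1/7417 ≈ 0.00013483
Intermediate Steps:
r(c) = √(18 + c)
n = -1/7417 (n = 1/(-7421 + √(18 - 2)) = 1/(-7421 + √16) = 1/(-7421 + 4) = 1/(-7417) = -1/7417 ≈ -0.00013483)
-n = -1*(-1/7417) = 1/7417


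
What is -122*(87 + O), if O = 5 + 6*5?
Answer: -14884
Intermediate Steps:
O = 35 (O = 5 + 30 = 35)
-122*(87 + O) = -122*(87 + 35) = -122*122 = -14884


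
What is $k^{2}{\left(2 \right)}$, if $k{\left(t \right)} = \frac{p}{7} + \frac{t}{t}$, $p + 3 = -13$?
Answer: $\frac{81}{49} \approx 1.6531$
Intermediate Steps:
$p = -16$ ($p = -3 - 13 = -16$)
$k{\left(t \right)} = - \frac{9}{7}$ ($k{\left(t \right)} = - \frac{16}{7} + \frac{t}{t} = \left(-16\right) \frac{1}{7} + 1 = - \frac{16}{7} + 1 = - \frac{9}{7}$)
$k^{2}{\left(2 \right)} = \left(- \frac{9}{7}\right)^{2} = \frac{81}{49}$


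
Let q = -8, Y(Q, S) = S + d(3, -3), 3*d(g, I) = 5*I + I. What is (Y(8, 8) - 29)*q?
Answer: 216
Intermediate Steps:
d(g, I) = 2*I (d(g, I) = (5*I + I)/3 = (6*I)/3 = 2*I)
Y(Q, S) = -6 + S (Y(Q, S) = S + 2*(-3) = S - 6 = -6 + S)
(Y(8, 8) - 29)*q = ((-6 + 8) - 29)*(-8) = (2 - 29)*(-8) = -27*(-8) = 216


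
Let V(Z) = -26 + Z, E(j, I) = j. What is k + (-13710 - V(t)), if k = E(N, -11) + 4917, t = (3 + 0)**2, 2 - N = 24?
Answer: -8798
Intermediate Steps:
N = -22 (N = 2 - 1*24 = 2 - 24 = -22)
t = 9 (t = 3**2 = 9)
k = 4895 (k = -22 + 4917 = 4895)
k + (-13710 - V(t)) = 4895 + (-13710 - (-26 + 9)) = 4895 + (-13710 - 1*(-17)) = 4895 + (-13710 + 17) = 4895 - 13693 = -8798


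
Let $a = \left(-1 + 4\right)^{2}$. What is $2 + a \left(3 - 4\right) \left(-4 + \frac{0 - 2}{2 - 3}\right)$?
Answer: $20$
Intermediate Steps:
$a = 9$ ($a = 3^{2} = 9$)
$2 + a \left(3 - 4\right) \left(-4 + \frac{0 - 2}{2 - 3}\right) = 2 + 9 \left(3 - 4\right) \left(-4 + \frac{0 - 2}{2 - 3}\right) = 2 + 9 \left(- (-4 - \frac{2}{-1})\right) = 2 + 9 \left(- (-4 - -2)\right) = 2 + 9 \left(- (-4 + 2)\right) = 2 + 9 \left(\left(-1\right) \left(-2\right)\right) = 2 + 9 \cdot 2 = 2 + 18 = 20$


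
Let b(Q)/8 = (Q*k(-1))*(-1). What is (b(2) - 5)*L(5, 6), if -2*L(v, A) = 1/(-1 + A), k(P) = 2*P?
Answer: -27/10 ≈ -2.7000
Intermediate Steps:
L(v, A) = -1/(2*(-1 + A))
b(Q) = 16*Q (b(Q) = 8*((Q*(2*(-1)))*(-1)) = 8*((Q*(-2))*(-1)) = 8*(-2*Q*(-1)) = 8*(2*Q) = 16*Q)
(b(2) - 5)*L(5, 6) = (16*2 - 5)*(-1/(-2 + 2*6)) = (32 - 5)*(-1/(-2 + 12)) = 27*(-1/10) = 27*(-1*⅒) = 27*(-⅒) = -27/10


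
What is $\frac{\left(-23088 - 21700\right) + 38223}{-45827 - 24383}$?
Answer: $\frac{1313}{14042} \approx 0.093505$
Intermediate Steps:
$\frac{\left(-23088 - 21700\right) + 38223}{-45827 - 24383} = \frac{\left(-23088 - 21700\right) + 38223}{-70210} = \left(-44788 + 38223\right) \left(- \frac{1}{70210}\right) = \left(-6565\right) \left(- \frac{1}{70210}\right) = \frac{1313}{14042}$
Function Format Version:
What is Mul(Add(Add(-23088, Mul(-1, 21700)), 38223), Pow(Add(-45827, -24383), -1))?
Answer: Rational(1313, 14042) ≈ 0.093505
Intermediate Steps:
Mul(Add(Add(-23088, Mul(-1, 21700)), 38223), Pow(Add(-45827, -24383), -1)) = Mul(Add(Add(-23088, -21700), 38223), Pow(-70210, -1)) = Mul(Add(-44788, 38223), Rational(-1, 70210)) = Mul(-6565, Rational(-1, 70210)) = Rational(1313, 14042)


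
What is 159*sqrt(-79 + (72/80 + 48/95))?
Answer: 159*I*sqrt(2801170)/190 ≈ 1400.6*I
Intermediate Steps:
159*sqrt(-79 + (72/80 + 48/95)) = 159*sqrt(-79 + (72*(1/80) + 48*(1/95))) = 159*sqrt(-79 + (9/10 + 48/95)) = 159*sqrt(-79 + 267/190) = 159*sqrt(-14743/190) = 159*(I*sqrt(2801170)/190) = 159*I*sqrt(2801170)/190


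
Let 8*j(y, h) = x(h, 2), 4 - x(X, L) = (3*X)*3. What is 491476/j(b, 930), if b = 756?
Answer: -1965904/4183 ≈ -469.97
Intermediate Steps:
x(X, L) = 4 - 9*X (x(X, L) = 4 - 3*X*3 = 4 - 9*X)
j(y, h) = 1/2 - 9*h/8 (j(y, h) = (4 - 9*h)/8 = 1/2 - 9*h/8)
491476/j(b, 930) = 491476/(1/2 - 9/8*930) = 491476/(1/2 - 4185/4) = 491476/(-4183/4) = 491476*(-4/4183) = -1965904/4183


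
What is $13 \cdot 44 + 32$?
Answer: $604$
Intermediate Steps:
$13 \cdot 44 + 32 = 572 + 32 = 604$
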